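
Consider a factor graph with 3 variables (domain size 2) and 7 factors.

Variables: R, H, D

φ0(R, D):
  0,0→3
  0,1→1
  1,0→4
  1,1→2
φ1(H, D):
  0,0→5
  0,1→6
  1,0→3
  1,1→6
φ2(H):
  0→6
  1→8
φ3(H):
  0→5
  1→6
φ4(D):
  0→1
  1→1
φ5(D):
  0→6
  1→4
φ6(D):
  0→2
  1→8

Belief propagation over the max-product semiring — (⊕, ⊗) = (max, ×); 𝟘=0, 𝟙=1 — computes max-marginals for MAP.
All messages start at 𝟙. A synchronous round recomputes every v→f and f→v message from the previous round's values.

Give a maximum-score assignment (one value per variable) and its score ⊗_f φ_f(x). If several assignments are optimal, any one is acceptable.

assignment: (R=1, H=1, D=1); score = 18432

init: all messages = 𝟙 over 2 values
r1 m[φ0→R] = [3, 4]
r1 m[φ0→D] = [4, 2]
r1 m[φ1→H] = [6, 6]
r1 m[φ1→D] = [5, 6]
r1 m[φ2→H] = [6, 8]
r1 m[φ3→H] = [5, 6]
r1 m[φ4→D] = [1, 1]
r1 m[φ5→D] = [6, 4]
r1 m[φ6→D] = [2, 8]
r1 m[R→φ0] = [1, 1]
r1 m[H→φ1] = [1, 1]
r1 m[H→φ2] = [1, 1]
r1 m[H→φ3] = [1, 1]
r1 m[D→φ0] = [1, 1]
r1 m[D→φ1] = [1, 1]
r1 m[D→φ4] = [1, 1]
r1 m[D→φ5] = [1, 1]
r1 m[D→φ6] = [1, 1]
r2 m[φ0→R] = [3, 4]
r2 m[φ0→D] = [4, 2]
r2 m[φ1→H] = [6, 6]
r2 m[φ1→D] = [5, 6]
r2 m[φ2→H] = [6, 8]
r2 m[φ3→H] = [5, 6]
r2 m[φ4→D] = [1, 1]
r2 m[φ5→D] = [6, 4]
r2 m[φ6→D] = [2, 8]
r2 m[R→φ0] = [1, 1]
r2 m[H→φ1] = [30, 48]
r2 m[H→φ2] = [30, 36]
r2 m[H→φ3] = [36, 48]
r2 m[D→φ0] = [60, 192]
r2 m[D→φ1] = [48, 64]
r2 m[D→φ4] = [240, 384]
r2 m[D→φ5] = [40, 96]
r2 m[D→φ6] = [120, 48]
r3 m[φ0→R] = [192, 384]
r3 m[φ0→D] = [4, 2]
r3 m[φ1→H] = [384, 384]
r3 m[φ1→D] = [150, 288]
r3 m[φ2→H] = [6, 8]
r3 m[φ3→H] = [5, 6]
r3 m[φ4→D] = [1, 1]
r3 m[φ5→D] = [6, 4]
r3 m[φ6→D] = [2, 8]
r3 m[R→φ0] = [1, 1]
r3 m[H→φ1] = [30, 48]
r3 m[H→φ2] = [30, 36]
r3 m[H→φ3] = [36, 48]
r3 m[D→φ0] = [60, 192]
r3 m[D→φ1] = [48, 64]
r3 m[D→φ4] = [240, 384]
r3 m[D→φ5] = [40, 96]
r3 m[D→φ6] = [120, 48]
r4 m[φ0→R] = [192, 384]
r4 m[φ0→D] = [4, 2]
r4 m[φ1→H] = [384, 384]
r4 m[φ1→D] = [150, 288]
r4 m[φ2→H] = [6, 8]
r4 m[φ3→H] = [5, 6]
r4 m[φ4→D] = [1, 1]
r4 m[φ5→D] = [6, 4]
r4 m[φ6→D] = [2, 8]
r4 m[R→φ0] = [1, 1]
r4 m[H→φ1] = [30, 48]
r4 m[H→φ2] = [1920, 2304]
r4 m[H→φ3] = [2304, 3072]
r4 m[D→φ0] = [1800, 9216]
r4 m[D→φ1] = [48, 64]
r4 m[D→φ4] = [7200, 18432]
r4 m[D→φ5] = [1200, 4608]
r4 m[D→φ6] = [3600, 2304]
r5 m[φ0→R] = [9216, 18432]
r5 m[φ0→D] = [4, 2]
r5 m[φ1→H] = [384, 384]
r5 m[φ1→D] = [150, 288]
r5 m[φ2→H] = [6, 8]
r5 m[φ3→H] = [5, 6]
r5 m[φ4→D] = [1, 1]
r5 m[φ5→D] = [6, 4]
r5 m[φ6→D] = [2, 8]
r5 m[R→φ0] = [1, 1]
r5 m[H→φ1] = [30, 48]
r5 m[H→φ2] = [1920, 2304]
r5 m[H→φ3] = [2304, 3072]
r5 m[D→φ0] = [1800, 9216]
r5 m[D→φ1] = [48, 64]
r5 m[D→φ4] = [7200, 18432]
r5 m[D→φ5] = [1200, 4608]
r5 m[D→φ6] = [3600, 2304]
r6 m[φ0→R] = [9216, 18432]
r6 m[φ0→D] = [4, 2]
r6 m[φ1→H] = [384, 384]
r6 m[φ1→D] = [150, 288]
r6 m[φ2→H] = [6, 8]
r6 m[φ3→H] = [5, 6]
r6 m[φ4→D] = [1, 1]
r6 m[φ5→D] = [6, 4]
r6 m[φ6→D] = [2, 8]
r6 m[R→φ0] = [1, 1]
r6 m[H→φ1] = [30, 48]
r6 m[H→φ2] = [1920, 2304]
r6 m[H→φ3] = [2304, 3072]
r6 m[D→φ0] = [1800, 9216]
r6 m[D→φ1] = [48, 64]
r6 m[D→φ4] = [7200, 18432]
r6 m[D→φ5] = [1200, 4608]
r6 m[D→φ6] = [3600, 2304]
fixed point reached at round 6
traceback from R: (R=1, H=1, D=1), score=18432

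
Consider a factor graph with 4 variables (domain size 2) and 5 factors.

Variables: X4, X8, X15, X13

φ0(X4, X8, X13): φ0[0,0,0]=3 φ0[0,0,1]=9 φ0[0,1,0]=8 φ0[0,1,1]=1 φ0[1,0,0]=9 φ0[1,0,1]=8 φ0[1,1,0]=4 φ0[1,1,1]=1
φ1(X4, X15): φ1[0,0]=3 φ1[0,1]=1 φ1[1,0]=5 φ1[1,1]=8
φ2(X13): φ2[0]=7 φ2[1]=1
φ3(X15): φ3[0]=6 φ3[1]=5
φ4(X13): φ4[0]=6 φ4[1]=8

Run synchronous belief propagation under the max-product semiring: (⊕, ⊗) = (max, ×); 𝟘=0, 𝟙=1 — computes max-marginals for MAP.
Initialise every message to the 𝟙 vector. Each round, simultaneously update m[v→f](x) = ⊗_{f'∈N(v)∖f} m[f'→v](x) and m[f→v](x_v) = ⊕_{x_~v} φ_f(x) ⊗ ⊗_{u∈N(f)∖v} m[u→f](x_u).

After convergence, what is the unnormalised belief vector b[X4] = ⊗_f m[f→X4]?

b[X4] = [6048, 15120]

init: all messages = 𝟙 over 2 values
r1 m[φ0→X4] = [9, 9]
r1 m[φ0→X8] = [9, 8]
r1 m[φ0→X13] = [9, 9]
r1 m[φ1→X4] = [3, 8]
r1 m[φ1→X15] = [5, 8]
r1 m[φ2→X13] = [7, 1]
r1 m[φ3→X15] = [6, 5]
r1 m[φ4→X13] = [6, 8]
r1 m[X4→φ0] = [1, 1]
r1 m[X4→φ1] = [1, 1]
r1 m[X8→φ0] = [1, 1]
r1 m[X15→φ1] = [1, 1]
r1 m[X15→φ3] = [1, 1]
r1 m[X13→φ0] = [1, 1]
r1 m[X13→φ2] = [1, 1]
r1 m[X13→φ4] = [1, 1]
r2 m[φ0→X4] = [9, 9]
r2 m[φ0→X8] = [9, 8]
r2 m[φ0→X13] = [9, 9]
r2 m[φ1→X4] = [3, 8]
r2 m[φ1→X15] = [5, 8]
r2 m[φ2→X13] = [7, 1]
r2 m[φ3→X15] = [6, 5]
r2 m[φ4→X13] = [6, 8]
r2 m[X4→φ0] = [3, 8]
r2 m[X4→φ1] = [9, 9]
r2 m[X8→φ0] = [1, 1]
r2 m[X15→φ1] = [6, 5]
r2 m[X15→φ3] = [5, 8]
r2 m[X13→φ0] = [42, 8]
r2 m[X13→φ2] = [54, 72]
r2 m[X13→φ4] = [63, 9]
r3 m[φ0→X4] = [336, 378]
r3 m[φ0→X8] = [3024, 1344]
r3 m[φ0→X13] = [72, 64]
r3 m[φ1→X4] = [18, 40]
r3 m[φ1→X15] = [45, 72]
r3 m[φ2→X13] = [7, 1]
r3 m[φ3→X15] = [6, 5]
r3 m[φ4→X13] = [6, 8]
r3 m[X4→φ0] = [3, 8]
r3 m[X4→φ1] = [9, 9]
r3 m[X8→φ0] = [1, 1]
r3 m[X15→φ1] = [6, 5]
r3 m[X15→φ3] = [5, 8]
r3 m[X13→φ0] = [42, 8]
r3 m[X13→φ2] = [54, 72]
r3 m[X13→φ4] = [63, 9]
r4 m[φ0→X4] = [336, 378]
r4 m[φ0→X8] = [3024, 1344]
r4 m[φ0→X13] = [72, 64]
r4 m[φ1→X4] = [18, 40]
r4 m[φ1→X15] = [45, 72]
r4 m[φ2→X13] = [7, 1]
r4 m[φ3→X15] = [6, 5]
r4 m[φ4→X13] = [6, 8]
r4 m[X4→φ0] = [18, 40]
r4 m[X4→φ1] = [336, 378]
r4 m[X8→φ0] = [1, 1]
r4 m[X15→φ1] = [6, 5]
r4 m[X15→φ3] = [45, 72]
r4 m[X13→φ0] = [42, 8]
r4 m[X13→φ2] = [432, 512]
r4 m[X13→φ4] = [504, 64]
r5 m[φ0→X4] = [336, 378]
r5 m[φ0→X8] = [15120, 6720]
r5 m[φ0→X13] = [360, 320]
r5 m[φ1→X4] = [18, 40]
r5 m[φ1→X15] = [1890, 3024]
r5 m[φ2→X13] = [7, 1]
r5 m[φ3→X15] = [6, 5]
r5 m[φ4→X13] = [6, 8]
r5 m[X4→φ0] = [18, 40]
r5 m[X4→φ1] = [336, 378]
r5 m[X8→φ0] = [1, 1]
r5 m[X15→φ1] = [6, 5]
r5 m[X15→φ3] = [45, 72]
r5 m[X13→φ0] = [42, 8]
r5 m[X13→φ2] = [432, 512]
r5 m[X13→φ4] = [504, 64]
r6 m[φ0→X4] = [336, 378]
r6 m[φ0→X8] = [15120, 6720]
r6 m[φ0→X13] = [360, 320]
r6 m[φ1→X4] = [18, 40]
r6 m[φ1→X15] = [1890, 3024]
r6 m[φ2→X13] = [7, 1]
r6 m[φ3→X15] = [6, 5]
r6 m[φ4→X13] = [6, 8]
r6 m[X4→φ0] = [18, 40]
r6 m[X4→φ1] = [336, 378]
r6 m[X8→φ0] = [1, 1]
r6 m[X15→φ1] = [6, 5]
r6 m[X15→φ3] = [1890, 3024]
r6 m[X13→φ0] = [42, 8]
r6 m[X13→φ2] = [2160, 2560]
r6 m[X13→φ4] = [2520, 320]
r7 m[φ0→X4] = [336, 378]
r7 m[φ0→X8] = [15120, 6720]
r7 m[φ0→X13] = [360, 320]
r7 m[φ1→X4] = [18, 40]
r7 m[φ1→X15] = [1890, 3024]
r7 m[φ2→X13] = [7, 1]
r7 m[φ3→X15] = [6, 5]
r7 m[φ4→X13] = [6, 8]
r7 m[X4→φ0] = [18, 40]
r7 m[X4→φ1] = [336, 378]
r7 m[X8→φ0] = [1, 1]
r7 m[X15→φ1] = [6, 5]
r7 m[X15→φ3] = [1890, 3024]
r7 m[X13→φ0] = [42, 8]
r7 m[X13→φ2] = [2160, 2560]
r7 m[X13→φ4] = [2520, 320]
fixed point reached at round 7
b[X4] = ⊗ incoming = [6048, 15120]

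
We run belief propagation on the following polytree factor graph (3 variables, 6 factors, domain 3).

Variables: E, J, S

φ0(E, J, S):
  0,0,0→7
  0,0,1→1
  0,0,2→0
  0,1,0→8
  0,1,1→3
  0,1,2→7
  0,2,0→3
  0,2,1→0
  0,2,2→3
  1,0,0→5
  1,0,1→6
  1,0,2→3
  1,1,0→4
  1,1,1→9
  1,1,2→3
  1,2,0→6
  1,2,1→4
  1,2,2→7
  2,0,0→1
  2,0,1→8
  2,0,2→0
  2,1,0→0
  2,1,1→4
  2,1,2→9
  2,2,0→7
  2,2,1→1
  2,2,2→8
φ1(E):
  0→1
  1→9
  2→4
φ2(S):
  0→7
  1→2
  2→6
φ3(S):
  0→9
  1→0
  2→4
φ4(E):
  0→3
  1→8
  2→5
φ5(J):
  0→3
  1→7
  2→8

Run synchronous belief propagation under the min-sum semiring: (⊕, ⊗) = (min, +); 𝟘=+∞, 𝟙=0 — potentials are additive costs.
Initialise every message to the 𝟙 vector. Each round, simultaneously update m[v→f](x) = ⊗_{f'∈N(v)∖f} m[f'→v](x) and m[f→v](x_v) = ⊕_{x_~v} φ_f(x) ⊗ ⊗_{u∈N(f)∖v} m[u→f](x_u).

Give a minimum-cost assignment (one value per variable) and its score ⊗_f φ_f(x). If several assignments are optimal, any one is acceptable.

init: all messages = 𝟙 over 3 values
r1 m[φ0→E] = [0, 3, 0]
r1 m[φ0→J] = [0, 0, 0]
r1 m[φ0→S] = [0, 0, 0]
r1 m[φ1→E] = [1, 9, 4]
r1 m[φ2→S] = [7, 2, 6]
r1 m[φ3→S] = [9, 0, 4]
r1 m[φ4→E] = [3, 8, 5]
r1 m[φ5→J] = [3, 7, 8]
r1 m[E→φ0] = [0, 0, 0]
r1 m[E→φ1] = [0, 0, 0]
r1 m[E→φ4] = [0, 0, 0]
r1 m[J→φ0] = [0, 0, 0]
r1 m[J→φ5] = [0, 0, 0]
r1 m[S→φ0] = [0, 0, 0]
r1 m[S→φ2] = [0, 0, 0]
r1 m[S→φ3] = [0, 0, 0]
r2 m[φ0→E] = [0, 3, 0]
r2 m[φ0→J] = [0, 0, 0]
r2 m[φ0→S] = [0, 0, 0]
r2 m[φ1→E] = [1, 9, 4]
r2 m[φ2→S] = [7, 2, 6]
r2 m[φ3→S] = [9, 0, 4]
r2 m[φ4→E] = [3, 8, 5]
r2 m[φ5→J] = [3, 7, 8]
r2 m[E→φ0] = [4, 17, 9]
r2 m[E→φ1] = [3, 11, 5]
r2 m[E→φ4] = [1, 12, 4]
r2 m[J→φ0] = [3, 7, 8]
r2 m[J→φ5] = [0, 0, 0]
r2 m[S→φ0] = [16, 2, 10]
r2 m[S→φ2] = [9, 0, 4]
r2 m[S→φ3] = [7, 2, 6]
r3 m[φ0→E] = [6, 11, 11]
r3 m[φ0→J] = [7, 9, 6]
r3 m[φ0→S] = [13, 8, 7]
r3 m[φ1→E] = [1, 9, 4]
r3 m[φ2→S] = [7, 2, 6]
r3 m[φ3→S] = [9, 0, 4]
r3 m[φ4→E] = [3, 8, 5]
r3 m[φ5→J] = [3, 7, 8]
r3 m[E→φ0] = [4, 17, 9]
r3 m[E→φ1] = [3, 11, 5]
r3 m[E→φ4] = [1, 12, 4]
r3 m[J→φ0] = [3, 7, 8]
r3 m[J→φ5] = [0, 0, 0]
r3 m[S→φ0] = [16, 2, 10]
r3 m[S→φ2] = [9, 0, 4]
r3 m[S→φ3] = [7, 2, 6]
r4 m[φ0→E] = [6, 11, 11]
r4 m[φ0→J] = [7, 9, 6]
r4 m[φ0→S] = [13, 8, 7]
r4 m[φ1→E] = [1, 9, 4]
r4 m[φ2→S] = [7, 2, 6]
r4 m[φ3→S] = [9, 0, 4]
r4 m[φ4→E] = [3, 8, 5]
r4 m[φ5→J] = [3, 7, 8]
r4 m[E→φ0] = [4, 17, 9]
r4 m[E→φ1] = [9, 19, 16]
r4 m[E→φ4] = [7, 20, 15]
r4 m[J→φ0] = [3, 7, 8]
r4 m[J→φ5] = [7, 9, 6]
r4 m[S→φ0] = [16, 2, 10]
r4 m[S→φ2] = [22, 8, 11]
r4 m[S→φ3] = [20, 10, 13]
r5 m[φ0→E] = [6, 11, 11]
r5 m[φ0→J] = [7, 9, 6]
r5 m[φ0→S] = [13, 8, 7]
r5 m[φ1→E] = [1, 9, 4]
r5 m[φ2→S] = [7, 2, 6]
r5 m[φ3→S] = [9, 0, 4]
r5 m[φ4→E] = [3, 8, 5]
r5 m[φ5→J] = [3, 7, 8]
r5 m[E→φ0] = [4, 17, 9]
r5 m[E→φ1] = [9, 19, 16]
r5 m[E→φ4] = [7, 20, 15]
r5 m[J→φ0] = [3, 7, 8]
r5 m[J→φ5] = [7, 9, 6]
r5 m[S→φ0] = [16, 2, 10]
r5 m[S→φ2] = [22, 8, 11]
r5 m[S→φ3] = [20, 10, 13]
fixed point reached at round 5
traceback from E: (E=0, J=0, S=1), score=10

assignment: (E=0, J=0, S=1); score = 10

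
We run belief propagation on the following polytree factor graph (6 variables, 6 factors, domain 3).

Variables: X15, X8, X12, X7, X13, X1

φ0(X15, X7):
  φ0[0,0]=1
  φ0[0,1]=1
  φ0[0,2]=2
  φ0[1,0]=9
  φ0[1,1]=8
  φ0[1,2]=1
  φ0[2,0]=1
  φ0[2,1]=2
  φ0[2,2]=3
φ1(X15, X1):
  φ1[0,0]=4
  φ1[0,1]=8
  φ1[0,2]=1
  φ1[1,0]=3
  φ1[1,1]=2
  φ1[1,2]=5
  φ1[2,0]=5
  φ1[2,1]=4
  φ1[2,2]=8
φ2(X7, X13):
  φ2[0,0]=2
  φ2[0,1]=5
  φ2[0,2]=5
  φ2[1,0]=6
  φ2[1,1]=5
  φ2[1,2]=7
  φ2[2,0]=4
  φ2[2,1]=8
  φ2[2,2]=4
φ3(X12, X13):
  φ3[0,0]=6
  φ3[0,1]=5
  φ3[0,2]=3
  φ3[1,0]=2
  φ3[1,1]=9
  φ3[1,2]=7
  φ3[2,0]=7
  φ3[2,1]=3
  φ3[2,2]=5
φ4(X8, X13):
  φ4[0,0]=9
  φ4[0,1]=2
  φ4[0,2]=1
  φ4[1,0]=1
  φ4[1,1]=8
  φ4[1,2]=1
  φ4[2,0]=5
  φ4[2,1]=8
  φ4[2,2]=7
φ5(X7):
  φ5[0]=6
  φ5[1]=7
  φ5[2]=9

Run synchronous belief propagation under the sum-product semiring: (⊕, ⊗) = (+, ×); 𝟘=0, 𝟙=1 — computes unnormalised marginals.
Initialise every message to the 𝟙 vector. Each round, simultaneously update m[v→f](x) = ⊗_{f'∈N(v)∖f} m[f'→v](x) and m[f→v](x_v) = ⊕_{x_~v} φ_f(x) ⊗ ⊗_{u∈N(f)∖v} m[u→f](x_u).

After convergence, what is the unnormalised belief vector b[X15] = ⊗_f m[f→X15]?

init: all messages = 𝟙 over 3 values
r1 m[φ0→X15] = [4, 18, 6]
r1 m[φ0→X7] = [11, 11, 6]
r1 m[φ1→X15] = [13, 10, 17]
r1 m[φ1→X1] = [12, 14, 14]
r1 m[φ2→X7] = [12, 18, 16]
r1 m[φ2→X13] = [12, 18, 16]
r1 m[φ3→X12] = [14, 18, 15]
r1 m[φ3→X13] = [15, 17, 15]
r1 m[φ4→X8] = [12, 10, 20]
r1 m[φ4→X13] = [15, 18, 9]
r1 m[φ5→X7] = [6, 7, 9]
r1 m[X15→φ0] = [1, 1, 1]
r1 m[X15→φ1] = [1, 1, 1]
r1 m[X8→φ4] = [1, 1, 1]
r1 m[X12→φ3] = [1, 1, 1]
r1 m[X7→φ0] = [1, 1, 1]
r1 m[X7→φ2] = [1, 1, 1]
r1 m[X7→φ5] = [1, 1, 1]
r1 m[X13→φ2] = [1, 1, 1]
r1 m[X13→φ3] = [1, 1, 1]
r1 m[X13→φ4] = [1, 1, 1]
r1 m[X1→φ1] = [1, 1, 1]
r2 m[φ0→X15] = [4, 18, 6]
r2 m[φ0→X7] = [11, 11, 6]
r2 m[φ1→X15] = [13, 10, 17]
r2 m[φ1→X1] = [12, 14, 14]
r2 m[φ2→X7] = [12, 18, 16]
r2 m[φ2→X13] = [12, 18, 16]
r2 m[φ3→X12] = [14, 18, 15]
r2 m[φ3→X13] = [15, 17, 15]
r2 m[φ4→X8] = [12, 10, 20]
r2 m[φ4→X13] = [15, 18, 9]
r2 m[φ5→X7] = [6, 7, 9]
r2 m[X15→φ0] = [13, 10, 17]
r2 m[X15→φ1] = [4, 18, 6]
r2 m[X8→φ4] = [1, 1, 1]
r2 m[X12→φ3] = [1, 1, 1]
r2 m[X7→φ0] = [72, 126, 144]
r2 m[X7→φ2] = [66, 77, 54]
r2 m[X7→φ5] = [132, 198, 96]
r2 m[X13→φ2] = [225, 306, 135]
r2 m[X13→φ3] = [180, 324, 144]
r2 m[X13→φ4] = [180, 306, 240]
r2 m[X1→φ1] = [1, 1, 1]
r3 m[φ0→X15] = [486, 1800, 756]
r3 m[φ0→X7] = [120, 127, 87]
r3 m[φ1→X15] = [13, 10, 17]
r3 m[φ1→X1] = [100, 92, 142]
r3 m[φ2→X7] = [2655, 3825, 3888]
r3 m[φ2→X13] = [810, 1147, 1085]
r3 m[φ3→X12] = [3132, 4284, 2952]
r3 m[φ3→X13] = [15, 17, 15]
r3 m[φ4→X8] = [2472, 2868, 5028]
r3 m[φ4→X13] = [15, 18, 9]
r3 m[φ5→X7] = [6, 7, 9]
r3 m[X15→φ0] = [13, 10, 17]
r3 m[X15→φ1] = [4, 18, 6]
r3 m[X8→φ4] = [1, 1, 1]
r3 m[X12→φ3] = [1, 1, 1]
r3 m[X7→φ0] = [72, 126, 144]
r3 m[X7→φ2] = [66, 77, 54]
r3 m[X7→φ5] = [132, 198, 96]
r3 m[X13→φ2] = [225, 306, 135]
r3 m[X13→φ3] = [180, 324, 144]
r3 m[X13→φ4] = [180, 306, 240]
r3 m[X1→φ1] = [1, 1, 1]
r4 m[φ0→X15] = [486, 1800, 756]
r4 m[φ0→X7] = [120, 127, 87]
r4 m[φ1→X15] = [13, 10, 17]
r4 m[φ1→X1] = [100, 92, 142]
r4 m[φ2→X7] = [2655, 3825, 3888]
r4 m[φ2→X13] = [810, 1147, 1085]
r4 m[φ3→X12] = [3132, 4284, 2952]
r4 m[φ3→X13] = [15, 17, 15]
r4 m[φ4→X8] = [2472, 2868, 5028]
r4 m[φ4→X13] = [15, 18, 9]
r4 m[φ5→X7] = [6, 7, 9]
r4 m[X15→φ0] = [13, 10, 17]
r4 m[X15→φ1] = [486, 1800, 756]
r4 m[X8→φ4] = [1, 1, 1]
r4 m[X12→φ3] = [1, 1, 1]
r4 m[X7→φ0] = [15930, 26775, 34992]
r4 m[X7→φ2] = [720, 889, 783]
r4 m[X7→φ5] = [318600, 485775, 338256]
r4 m[X13→φ2] = [225, 306, 135]
r4 m[X13→φ3] = [12150, 20646, 9765]
r4 m[X13→φ4] = [12150, 19499, 16275]
r4 m[X1→φ1] = [1, 1, 1]
r5 m[φ0→X15] = [112689, 392562, 174456]
r5 m[φ0→X7] = [120, 127, 87]
r5 m[φ1→X15] = [13, 10, 17]
r5 m[φ1→X1] = [11124, 10512, 15534]
r5 m[φ2→X7] = [2655, 3825, 3888]
r5 m[φ2→X13] = [9906, 14309, 12955]
r5 m[φ3→X12] = [205425, 278469, 195813]
r5 m[φ3→X13] = [15, 17, 15]
r5 m[φ4→X8] = [164623, 184417, 330667]
r5 m[φ4→X13] = [15, 18, 9]
r5 m[φ5→X7] = [6, 7, 9]
r5 m[X15→φ0] = [13, 10, 17]
r5 m[X15→φ1] = [486, 1800, 756]
r5 m[X8→φ4] = [1, 1, 1]
r5 m[X12→φ3] = [1, 1, 1]
r5 m[X7→φ0] = [15930, 26775, 34992]
r5 m[X7→φ2] = [720, 889, 783]
r5 m[X7→φ5] = [318600, 485775, 338256]
r5 m[X13→φ2] = [225, 306, 135]
r5 m[X13→φ3] = [12150, 20646, 9765]
r5 m[X13→φ4] = [12150, 19499, 16275]
r5 m[X1→φ1] = [1, 1, 1]
r6 m[φ0→X15] = [112689, 392562, 174456]
r6 m[φ0→X7] = [120, 127, 87]
r6 m[φ1→X15] = [13, 10, 17]
r6 m[φ1→X1] = [11124, 10512, 15534]
r6 m[φ2→X7] = [2655, 3825, 3888]
r6 m[φ2→X13] = [9906, 14309, 12955]
r6 m[φ3→X12] = [205425, 278469, 195813]
r6 m[φ3→X13] = [15, 17, 15]
r6 m[φ4→X8] = [164623, 184417, 330667]
r6 m[φ4→X13] = [15, 18, 9]
r6 m[φ5→X7] = [6, 7, 9]
r6 m[X15→φ0] = [13, 10, 17]
r6 m[X15→φ1] = [112689, 392562, 174456]
r6 m[X8→φ4] = [1, 1, 1]
r6 m[X12→φ3] = [1, 1, 1]
r6 m[X7→φ0] = [15930, 26775, 34992]
r6 m[X7→φ2] = [720, 889, 783]
r6 m[X7→φ5] = [318600, 485775, 338256]
r6 m[X13→φ2] = [225, 306, 135]
r6 m[X13→φ3] = [148590, 257562, 116595]
r6 m[X13→φ4] = [148590, 243253, 194325]
r6 m[X1→φ1] = [1, 1, 1]
r7 m[φ0→X15] = [112689, 392562, 174456]
r7 m[φ0→X7] = [120, 127, 87]
r7 m[φ1→X15] = [13, 10, 17]
r7 m[φ1→X1] = [2500722, 2384460, 3471147]
r7 m[φ2→X7] = [2655, 3825, 3888]
r7 m[φ2→X13] = [9906, 14309, 12955]
r7 m[φ3→X12] = [2529135, 3431403, 2395791]
r7 m[φ3→X13] = [15, 17, 15]
r7 m[φ4→X8] = [2018141, 2288939, 4049249]
r7 m[φ4→X13] = [15, 18, 9]
r7 m[φ5→X7] = [6, 7, 9]
r7 m[X15→φ0] = [13, 10, 17]
r7 m[X15→φ1] = [112689, 392562, 174456]
r7 m[X8→φ4] = [1, 1, 1]
r7 m[X12→φ3] = [1, 1, 1]
r7 m[X7→φ0] = [15930, 26775, 34992]
r7 m[X7→φ2] = [720, 889, 783]
r7 m[X7→φ5] = [318600, 485775, 338256]
r7 m[X13→φ2] = [225, 306, 135]
r7 m[X13→φ3] = [148590, 257562, 116595]
r7 m[X13→φ4] = [148590, 243253, 194325]
r7 m[X1→φ1] = [1, 1, 1]
r8 m[φ0→X15] = [112689, 392562, 174456]
r8 m[φ0→X7] = [120, 127, 87]
r8 m[φ1→X15] = [13, 10, 17]
r8 m[φ1→X1] = [2500722, 2384460, 3471147]
r8 m[φ2→X7] = [2655, 3825, 3888]
r8 m[φ2→X13] = [9906, 14309, 12955]
r8 m[φ3→X12] = [2529135, 3431403, 2395791]
r8 m[φ3→X13] = [15, 17, 15]
r8 m[φ4→X8] = [2018141, 2288939, 4049249]
r8 m[φ4→X13] = [15, 18, 9]
r8 m[φ5→X7] = [6, 7, 9]
r8 m[X15→φ0] = [13, 10, 17]
r8 m[X15→φ1] = [112689, 392562, 174456]
r8 m[X8→φ4] = [1, 1, 1]
r8 m[X12→φ3] = [1, 1, 1]
r8 m[X7→φ0] = [15930, 26775, 34992]
r8 m[X7→φ2] = [720, 889, 783]
r8 m[X7→φ5] = [318600, 485775, 338256]
r8 m[X13→φ2] = [225, 306, 135]
r8 m[X13→φ3] = [148590, 257562, 116595]
r8 m[X13→φ4] = [148590, 243253, 194325]
r8 m[X1→φ1] = [1, 1, 1]
fixed point reached at round 8
b[X15] = ⊗ incoming = [1464957, 3925620, 2965752]

b[X15] = [1464957, 3925620, 2965752]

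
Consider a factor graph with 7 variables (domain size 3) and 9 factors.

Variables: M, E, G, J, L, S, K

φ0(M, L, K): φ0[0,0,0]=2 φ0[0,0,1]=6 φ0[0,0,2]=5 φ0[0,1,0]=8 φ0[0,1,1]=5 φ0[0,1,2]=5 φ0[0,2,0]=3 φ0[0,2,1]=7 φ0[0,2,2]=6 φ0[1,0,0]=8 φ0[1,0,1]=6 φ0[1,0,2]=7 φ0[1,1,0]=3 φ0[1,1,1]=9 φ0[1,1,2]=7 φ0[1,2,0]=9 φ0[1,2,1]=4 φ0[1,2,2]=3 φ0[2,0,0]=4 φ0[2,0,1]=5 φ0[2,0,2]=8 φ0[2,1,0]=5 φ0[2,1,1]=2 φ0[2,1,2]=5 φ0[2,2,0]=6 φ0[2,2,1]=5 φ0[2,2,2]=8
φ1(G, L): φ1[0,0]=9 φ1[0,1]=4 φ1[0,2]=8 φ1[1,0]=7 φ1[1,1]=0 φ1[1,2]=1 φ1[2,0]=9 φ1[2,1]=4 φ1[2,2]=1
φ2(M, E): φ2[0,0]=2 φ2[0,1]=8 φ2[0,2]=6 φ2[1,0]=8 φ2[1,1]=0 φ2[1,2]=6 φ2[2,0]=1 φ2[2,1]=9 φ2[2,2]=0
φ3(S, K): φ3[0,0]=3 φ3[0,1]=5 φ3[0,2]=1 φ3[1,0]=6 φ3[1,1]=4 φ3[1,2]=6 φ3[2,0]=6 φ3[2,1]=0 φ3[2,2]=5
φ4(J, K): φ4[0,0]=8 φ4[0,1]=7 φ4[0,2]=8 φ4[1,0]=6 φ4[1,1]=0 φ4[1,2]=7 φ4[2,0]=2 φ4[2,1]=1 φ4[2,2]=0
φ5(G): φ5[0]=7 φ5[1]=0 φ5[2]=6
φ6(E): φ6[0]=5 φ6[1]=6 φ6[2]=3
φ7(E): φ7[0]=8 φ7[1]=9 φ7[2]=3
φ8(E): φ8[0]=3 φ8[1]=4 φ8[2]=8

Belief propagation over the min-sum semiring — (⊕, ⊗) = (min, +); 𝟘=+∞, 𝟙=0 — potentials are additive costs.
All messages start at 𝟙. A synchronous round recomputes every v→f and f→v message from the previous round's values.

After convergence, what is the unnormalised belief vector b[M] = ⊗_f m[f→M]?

b[M] = [23, 24, 16]

init: all messages = 𝟙 over 3 values
r1 m[φ0→M] = [2, 3, 2]
r1 m[φ0→L] = [2, 2, 3]
r1 m[φ0→K] = [2, 2, 3]
r1 m[φ1→G] = [4, 0, 1]
r1 m[φ1→L] = [7, 0, 1]
r1 m[φ2→M] = [2, 0, 0]
r1 m[φ2→E] = [1, 0, 0]
r1 m[φ3→S] = [1, 4, 0]
r1 m[φ3→K] = [3, 0, 1]
r1 m[φ4→J] = [7, 0, 0]
r1 m[φ4→K] = [2, 0, 0]
r1 m[φ5→G] = [7, 0, 6]
r1 m[φ6→E] = [5, 6, 3]
r1 m[φ7→E] = [8, 9, 3]
r1 m[φ8→E] = [3, 4, 8]
r1 m[M→φ0] = [0, 0, 0]
r1 m[M→φ2] = [0, 0, 0]
r1 m[E→φ2] = [0, 0, 0]
r1 m[E→φ6] = [0, 0, 0]
r1 m[E→φ7] = [0, 0, 0]
r1 m[E→φ8] = [0, 0, 0]
r1 m[G→φ1] = [0, 0, 0]
r1 m[G→φ5] = [0, 0, 0]
r1 m[J→φ4] = [0, 0, 0]
r1 m[L→φ0] = [0, 0, 0]
r1 m[L→φ1] = [0, 0, 0]
r1 m[S→φ3] = [0, 0, 0]
r1 m[K→φ0] = [0, 0, 0]
r1 m[K→φ3] = [0, 0, 0]
r1 m[K→φ4] = [0, 0, 0]
r2 m[φ0→M] = [2, 3, 2]
r2 m[φ0→L] = [2, 2, 3]
r2 m[φ0→K] = [2, 2, 3]
r2 m[φ1→G] = [4, 0, 1]
r2 m[φ1→L] = [7, 0, 1]
r2 m[φ2→M] = [2, 0, 0]
r2 m[φ2→E] = [1, 0, 0]
r2 m[φ3→S] = [1, 4, 0]
r2 m[φ3→K] = [3, 0, 1]
r2 m[φ4→J] = [7, 0, 0]
r2 m[φ4→K] = [2, 0, 0]
r2 m[φ5→G] = [7, 0, 6]
r2 m[φ6→E] = [5, 6, 3]
r2 m[φ7→E] = [8, 9, 3]
r2 m[φ8→E] = [3, 4, 8]
r2 m[M→φ0] = [2, 0, 0]
r2 m[M→φ2] = [2, 3, 2]
r2 m[E→φ2] = [16, 19, 14]
r2 m[E→φ6] = [12, 13, 11]
r2 m[E→φ7] = [9, 10, 11]
r2 m[E→φ8] = [14, 15, 6]
r2 m[G→φ1] = [7, 0, 6]
r2 m[G→φ5] = [4, 0, 1]
r2 m[J→φ4] = [0, 0, 0]
r2 m[L→φ0] = [7, 0, 1]
r2 m[L→φ1] = [2, 2, 3]
r2 m[S→φ3] = [0, 0, 0]
r2 m[K→φ0] = [5, 0, 1]
r2 m[K→φ3] = [4, 2, 3]
r2 m[K→φ4] = [5, 2, 4]
r3 m[φ0→M] = [5, 5, 2]
r3 m[φ0→L] = [5, 2, 4]
r3 m[φ0→K] = [3, 2, 4]
r3 m[φ1→G] = [6, 2, 4]
r3 m[φ1→L] = [7, 0, 1]
r3 m[φ2→M] = [18, 19, 14]
r3 m[φ2→E] = [3, 3, 2]
r3 m[φ3→S] = [4, 6, 2]
r3 m[φ3→K] = [3, 0, 1]
r3 m[φ4→J] = [9, 2, 3]
r3 m[φ4→K] = [2, 0, 0]
r3 m[φ5→G] = [7, 0, 6]
r3 m[φ6→E] = [5, 6, 3]
r3 m[φ7→E] = [8, 9, 3]
r3 m[φ8→E] = [3, 4, 8]
r3 m[M→φ0] = [2, 0, 0]
r3 m[M→φ2] = [2, 3, 2]
r3 m[E→φ2] = [16, 19, 14]
r3 m[E→φ6] = [12, 13, 11]
r3 m[E→φ7] = [9, 10, 11]
r3 m[E→φ8] = [14, 15, 6]
r3 m[G→φ1] = [7, 0, 6]
r3 m[G→φ5] = [4, 0, 1]
r3 m[J→φ4] = [0, 0, 0]
r3 m[L→φ0] = [7, 0, 1]
r3 m[L→φ1] = [2, 2, 3]
r3 m[S→φ3] = [0, 0, 0]
r3 m[K→φ0] = [5, 0, 1]
r3 m[K→φ3] = [4, 2, 3]
r3 m[K→φ4] = [5, 2, 4]
r4 m[φ0→M] = [5, 5, 2]
r4 m[φ0→L] = [5, 2, 4]
r4 m[φ0→K] = [3, 2, 4]
r4 m[φ1→G] = [6, 2, 4]
r4 m[φ1→L] = [7, 0, 1]
r4 m[φ2→M] = [18, 19, 14]
r4 m[φ2→E] = [3, 3, 2]
r4 m[φ3→S] = [4, 6, 2]
r4 m[φ3→K] = [3, 0, 1]
r4 m[φ4→J] = [9, 2, 3]
r4 m[φ4→K] = [2, 0, 0]
r4 m[φ5→G] = [7, 0, 6]
r4 m[φ6→E] = [5, 6, 3]
r4 m[φ7→E] = [8, 9, 3]
r4 m[φ8→E] = [3, 4, 8]
r4 m[M→φ0] = [18, 19, 14]
r4 m[M→φ2] = [5, 5, 2]
r4 m[E→φ2] = [16, 19, 14]
r4 m[E→φ6] = [14, 16, 13]
r4 m[E→φ7] = [11, 13, 13]
r4 m[E→φ8] = [16, 18, 8]
r4 m[G→φ1] = [7, 0, 6]
r4 m[G→φ5] = [6, 2, 4]
r4 m[J→φ4] = [0, 0, 0]
r4 m[L→φ0] = [7, 0, 1]
r4 m[L→φ1] = [5, 2, 4]
r4 m[S→φ3] = [0, 0, 0]
r4 m[K→φ0] = [5, 0, 1]
r4 m[K→φ3] = [5, 2, 4]
r4 m[K→φ4] = [6, 2, 5]
r5 m[φ0→M] = [5, 5, 2]
r5 m[φ0→L] = [19, 16, 19]
r5 m[φ0→K] = [19, 16, 19]
r5 m[φ1→G] = [6, 2, 5]
r5 m[φ1→L] = [7, 0, 1]
r5 m[φ2→M] = [18, 19, 14]
r5 m[φ2→E] = [3, 5, 2]
r5 m[φ3→S] = [5, 6, 2]
r5 m[φ3→K] = [3, 0, 1]
r5 m[φ4→J] = [9, 2, 3]
r5 m[φ4→K] = [2, 0, 0]
r5 m[φ5→G] = [7, 0, 6]
r5 m[φ6→E] = [5, 6, 3]
r5 m[φ7→E] = [8, 9, 3]
r5 m[φ8→E] = [3, 4, 8]
r5 m[M→φ0] = [18, 19, 14]
r5 m[M→φ2] = [5, 5, 2]
r5 m[E→φ2] = [16, 19, 14]
r5 m[E→φ6] = [14, 16, 13]
r5 m[E→φ7] = [11, 13, 13]
r5 m[E→φ8] = [16, 18, 8]
r5 m[G→φ1] = [7, 0, 6]
r5 m[G→φ5] = [6, 2, 4]
r5 m[J→φ4] = [0, 0, 0]
r5 m[L→φ0] = [7, 0, 1]
r5 m[L→φ1] = [5, 2, 4]
r5 m[S→φ3] = [0, 0, 0]
r5 m[K→φ0] = [5, 0, 1]
r5 m[K→φ3] = [5, 2, 4]
r5 m[K→φ4] = [6, 2, 5]
r6 m[φ0→M] = [5, 5, 2]
r6 m[φ0→L] = [19, 16, 19]
r6 m[φ0→K] = [19, 16, 19]
r6 m[φ1→G] = [6, 2, 5]
r6 m[φ1→L] = [7, 0, 1]
r6 m[φ2→M] = [18, 19, 14]
r6 m[φ2→E] = [3, 5, 2]
r6 m[φ3→S] = [5, 6, 2]
r6 m[φ3→K] = [3, 0, 1]
r6 m[φ4→J] = [9, 2, 3]
r6 m[φ4→K] = [2, 0, 0]
r6 m[φ5→G] = [7, 0, 6]
r6 m[φ6→E] = [5, 6, 3]
r6 m[φ7→E] = [8, 9, 3]
r6 m[φ8→E] = [3, 4, 8]
r6 m[M→φ0] = [18, 19, 14]
r6 m[M→φ2] = [5, 5, 2]
r6 m[E→φ2] = [16, 19, 14]
r6 m[E→φ6] = [14, 18, 13]
r6 m[E→φ7] = [11, 15, 13]
r6 m[E→φ8] = [16, 20, 8]
r6 m[G→φ1] = [7, 0, 6]
r6 m[G→φ5] = [6, 2, 5]
r6 m[J→φ4] = [0, 0, 0]
r6 m[L→φ0] = [7, 0, 1]
r6 m[L→φ1] = [19, 16, 19]
r6 m[S→φ3] = [0, 0, 0]
r6 m[K→φ0] = [5, 0, 1]
r6 m[K→φ3] = [21, 16, 19]
r6 m[K→φ4] = [22, 16, 20]
r7 m[φ0→M] = [5, 5, 2]
r7 m[φ0→L] = [19, 16, 19]
r7 m[φ0→K] = [19, 16, 19]
r7 m[φ1→G] = [20, 16, 20]
r7 m[φ1→L] = [7, 0, 1]
r7 m[φ2→M] = [18, 19, 14]
r7 m[φ2→E] = [3, 5, 2]
r7 m[φ3→S] = [20, 20, 16]
r7 m[φ3→K] = [3, 0, 1]
r7 m[φ4→J] = [23, 16, 17]
r7 m[φ4→K] = [2, 0, 0]
r7 m[φ5→G] = [7, 0, 6]
r7 m[φ6→E] = [5, 6, 3]
r7 m[φ7→E] = [8, 9, 3]
r7 m[φ8→E] = [3, 4, 8]
r7 m[M→φ0] = [18, 19, 14]
r7 m[M→φ2] = [5, 5, 2]
r7 m[E→φ2] = [16, 19, 14]
r7 m[E→φ6] = [14, 18, 13]
r7 m[E→φ7] = [11, 15, 13]
r7 m[E→φ8] = [16, 20, 8]
r7 m[G→φ1] = [7, 0, 6]
r7 m[G→φ5] = [6, 2, 5]
r7 m[J→φ4] = [0, 0, 0]
r7 m[L→φ0] = [7, 0, 1]
r7 m[L→φ1] = [19, 16, 19]
r7 m[S→φ3] = [0, 0, 0]
r7 m[K→φ0] = [5, 0, 1]
r7 m[K→φ3] = [21, 16, 19]
r7 m[K→φ4] = [22, 16, 20]
r8 m[φ0→M] = [5, 5, 2]
r8 m[φ0→L] = [19, 16, 19]
r8 m[φ0→K] = [19, 16, 19]
r8 m[φ1→G] = [20, 16, 20]
r8 m[φ1→L] = [7, 0, 1]
r8 m[φ2→M] = [18, 19, 14]
r8 m[φ2→E] = [3, 5, 2]
r8 m[φ3→S] = [20, 20, 16]
r8 m[φ3→K] = [3, 0, 1]
r8 m[φ4→J] = [23, 16, 17]
r8 m[φ4→K] = [2, 0, 0]
r8 m[φ5→G] = [7, 0, 6]
r8 m[φ6→E] = [5, 6, 3]
r8 m[φ7→E] = [8, 9, 3]
r8 m[φ8→E] = [3, 4, 8]
r8 m[M→φ0] = [18, 19, 14]
r8 m[M→φ2] = [5, 5, 2]
r8 m[E→φ2] = [16, 19, 14]
r8 m[E→φ6] = [14, 18, 13]
r8 m[E→φ7] = [11, 15, 13]
r8 m[E→φ8] = [16, 20, 8]
r8 m[G→φ1] = [7, 0, 6]
r8 m[G→φ5] = [20, 16, 20]
r8 m[J→φ4] = [0, 0, 0]
r8 m[L→φ0] = [7, 0, 1]
r8 m[L→φ1] = [19, 16, 19]
r8 m[S→φ3] = [0, 0, 0]
r8 m[K→φ0] = [5, 0, 1]
r8 m[K→φ3] = [21, 16, 19]
r8 m[K→φ4] = [22, 16, 20]
r9 m[φ0→M] = [5, 5, 2]
r9 m[φ0→L] = [19, 16, 19]
r9 m[φ0→K] = [19, 16, 19]
r9 m[φ1→G] = [20, 16, 20]
r9 m[φ1→L] = [7, 0, 1]
r9 m[φ2→M] = [18, 19, 14]
r9 m[φ2→E] = [3, 5, 2]
r9 m[φ3→S] = [20, 20, 16]
r9 m[φ3→K] = [3, 0, 1]
r9 m[φ4→J] = [23, 16, 17]
r9 m[φ4→K] = [2, 0, 0]
r9 m[φ5→G] = [7, 0, 6]
r9 m[φ6→E] = [5, 6, 3]
r9 m[φ7→E] = [8, 9, 3]
r9 m[φ8→E] = [3, 4, 8]
r9 m[M→φ0] = [18, 19, 14]
r9 m[M→φ2] = [5, 5, 2]
r9 m[E→φ2] = [16, 19, 14]
r9 m[E→φ6] = [14, 18, 13]
r9 m[E→φ7] = [11, 15, 13]
r9 m[E→φ8] = [16, 20, 8]
r9 m[G→φ1] = [7, 0, 6]
r9 m[G→φ5] = [20, 16, 20]
r9 m[J→φ4] = [0, 0, 0]
r9 m[L→φ0] = [7, 0, 1]
r9 m[L→φ1] = [19, 16, 19]
r9 m[S→φ3] = [0, 0, 0]
r9 m[K→φ0] = [5, 0, 1]
r9 m[K→φ3] = [21, 16, 19]
r9 m[K→φ4] = [22, 16, 20]
fixed point reached at round 9
b[M] = ⊗ incoming = [23, 24, 16]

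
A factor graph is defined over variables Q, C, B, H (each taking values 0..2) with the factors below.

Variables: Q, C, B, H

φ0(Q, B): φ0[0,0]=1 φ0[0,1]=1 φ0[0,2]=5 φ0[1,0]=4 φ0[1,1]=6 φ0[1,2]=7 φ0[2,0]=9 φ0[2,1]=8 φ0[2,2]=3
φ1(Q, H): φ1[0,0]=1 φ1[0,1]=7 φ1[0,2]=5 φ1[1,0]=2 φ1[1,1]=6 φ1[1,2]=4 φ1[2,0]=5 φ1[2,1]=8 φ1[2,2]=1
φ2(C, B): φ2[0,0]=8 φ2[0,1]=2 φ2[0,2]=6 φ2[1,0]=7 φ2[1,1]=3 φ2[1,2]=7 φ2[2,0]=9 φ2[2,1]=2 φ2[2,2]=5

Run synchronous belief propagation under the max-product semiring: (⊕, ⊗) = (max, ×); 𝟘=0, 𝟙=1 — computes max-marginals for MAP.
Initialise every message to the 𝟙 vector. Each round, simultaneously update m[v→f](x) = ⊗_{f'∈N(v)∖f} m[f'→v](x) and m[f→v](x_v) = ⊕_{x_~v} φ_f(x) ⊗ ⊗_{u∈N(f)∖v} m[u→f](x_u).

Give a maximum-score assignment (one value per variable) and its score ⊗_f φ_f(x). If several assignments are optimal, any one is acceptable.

assignment: (Q=2, C=2, B=0, H=1); score = 648

init: all messages = 𝟙 over 3 values
r1 m[φ0→Q] = [5, 7, 9]
r1 m[φ0→B] = [9, 8, 7]
r1 m[φ1→Q] = [7, 6, 8]
r1 m[φ1→H] = [5, 8, 5]
r1 m[φ2→C] = [8, 7, 9]
r1 m[φ2→B] = [9, 3, 7]
r1 m[Q→φ0] = [1, 1, 1]
r1 m[Q→φ1] = [1, 1, 1]
r1 m[C→φ2] = [1, 1, 1]
r1 m[B→φ0] = [1, 1, 1]
r1 m[B→φ2] = [1, 1, 1]
r1 m[H→φ1] = [1, 1, 1]
r2 m[φ0→Q] = [5, 7, 9]
r2 m[φ0→B] = [9, 8, 7]
r2 m[φ1→Q] = [7, 6, 8]
r2 m[φ1→H] = [5, 8, 5]
r2 m[φ2→C] = [8, 7, 9]
r2 m[φ2→B] = [9, 3, 7]
r2 m[Q→φ0] = [7, 6, 8]
r2 m[Q→φ1] = [5, 7, 9]
r2 m[C→φ2] = [1, 1, 1]
r2 m[B→φ0] = [9, 3, 7]
r2 m[B→φ2] = [9, 8, 7]
r2 m[H→φ1] = [1, 1, 1]
r3 m[φ0→Q] = [35, 49, 81]
r3 m[φ0→B] = [72, 64, 42]
r3 m[φ1→Q] = [7, 6, 8]
r3 m[φ1→H] = [45, 72, 28]
r3 m[φ2→C] = [72, 63, 81]
r3 m[φ2→B] = [9, 3, 7]
r3 m[Q→φ0] = [7, 6, 8]
r3 m[Q→φ1] = [5, 7, 9]
r3 m[C→φ2] = [1, 1, 1]
r3 m[B→φ0] = [9, 3, 7]
r3 m[B→φ2] = [9, 8, 7]
r3 m[H→φ1] = [1, 1, 1]
r4 m[φ0→Q] = [35, 49, 81]
r4 m[φ0→B] = [72, 64, 42]
r4 m[φ1→Q] = [7, 6, 8]
r4 m[φ1→H] = [45, 72, 28]
r4 m[φ2→C] = [72, 63, 81]
r4 m[φ2→B] = [9, 3, 7]
r4 m[Q→φ0] = [7, 6, 8]
r4 m[Q→φ1] = [35, 49, 81]
r4 m[C→φ2] = [1, 1, 1]
r4 m[B→φ0] = [9, 3, 7]
r4 m[B→φ2] = [72, 64, 42]
r4 m[H→φ1] = [1, 1, 1]
r5 m[φ0→Q] = [35, 49, 81]
r5 m[φ0→B] = [72, 64, 42]
r5 m[φ1→Q] = [7, 6, 8]
r5 m[φ1→H] = [405, 648, 196]
r5 m[φ2→C] = [576, 504, 648]
r5 m[φ2→B] = [9, 3, 7]
r5 m[Q→φ0] = [7, 6, 8]
r5 m[Q→φ1] = [35, 49, 81]
r5 m[C→φ2] = [1, 1, 1]
r5 m[B→φ0] = [9, 3, 7]
r5 m[B→φ2] = [72, 64, 42]
r5 m[H→φ1] = [1, 1, 1]
r6 m[φ0→Q] = [35, 49, 81]
r6 m[φ0→B] = [72, 64, 42]
r6 m[φ1→Q] = [7, 6, 8]
r6 m[φ1→H] = [405, 648, 196]
r6 m[φ2→C] = [576, 504, 648]
r6 m[φ2→B] = [9, 3, 7]
r6 m[Q→φ0] = [7, 6, 8]
r6 m[Q→φ1] = [35, 49, 81]
r6 m[C→φ2] = [1, 1, 1]
r6 m[B→φ0] = [9, 3, 7]
r6 m[B→φ2] = [72, 64, 42]
r6 m[H→φ1] = [1, 1, 1]
fixed point reached at round 6
traceback from Q: (Q=2, C=2, B=0, H=1), score=648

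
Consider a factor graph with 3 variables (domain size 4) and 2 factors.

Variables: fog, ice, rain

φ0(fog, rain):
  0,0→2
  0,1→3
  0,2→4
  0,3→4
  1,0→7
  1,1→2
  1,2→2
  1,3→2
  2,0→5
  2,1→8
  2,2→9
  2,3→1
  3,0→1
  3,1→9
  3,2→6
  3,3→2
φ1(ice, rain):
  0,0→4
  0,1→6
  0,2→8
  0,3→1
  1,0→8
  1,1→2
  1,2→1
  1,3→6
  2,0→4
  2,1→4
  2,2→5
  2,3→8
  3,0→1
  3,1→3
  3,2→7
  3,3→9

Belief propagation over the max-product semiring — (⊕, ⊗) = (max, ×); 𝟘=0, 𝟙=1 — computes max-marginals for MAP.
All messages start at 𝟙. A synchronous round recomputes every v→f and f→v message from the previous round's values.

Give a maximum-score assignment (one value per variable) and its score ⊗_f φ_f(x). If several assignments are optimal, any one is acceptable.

assignment: (fog=2, ice=0, rain=2); score = 72

init: all messages = 𝟙 over 4 values
r1 m[φ0→fog] = [4, 7, 9, 9]
r1 m[φ0→rain] = [7, 9, 9, 4]
r1 m[φ1→ice] = [8, 8, 8, 9]
r1 m[φ1→rain] = [8, 6, 8, 9]
r1 m[fog→φ0] = [1, 1, 1, 1]
r1 m[ice→φ1] = [1, 1, 1, 1]
r1 m[rain→φ0] = [1, 1, 1, 1]
r1 m[rain→φ1] = [1, 1, 1, 1]
r2 m[φ0→fog] = [4, 7, 9, 9]
r2 m[φ0→rain] = [7, 9, 9, 4]
r2 m[φ1→ice] = [8, 8, 8, 9]
r2 m[φ1→rain] = [8, 6, 8, 9]
r2 m[fog→φ0] = [1, 1, 1, 1]
r2 m[ice→φ1] = [1, 1, 1, 1]
r2 m[rain→φ0] = [8, 6, 8, 9]
r2 m[rain→φ1] = [7, 9, 9, 4]
r3 m[φ0→fog] = [36, 56, 72, 54]
r3 m[φ0→rain] = [7, 9, 9, 4]
r3 m[φ1→ice] = [72, 56, 45, 63]
r3 m[φ1→rain] = [8, 6, 8, 9]
r3 m[fog→φ0] = [1, 1, 1, 1]
r3 m[ice→φ1] = [1, 1, 1, 1]
r3 m[rain→φ0] = [8, 6, 8, 9]
r3 m[rain→φ1] = [7, 9, 9, 4]
r4 m[φ0→fog] = [36, 56, 72, 54]
r4 m[φ0→rain] = [7, 9, 9, 4]
r4 m[φ1→ice] = [72, 56, 45, 63]
r4 m[φ1→rain] = [8, 6, 8, 9]
r4 m[fog→φ0] = [1, 1, 1, 1]
r4 m[ice→φ1] = [1, 1, 1, 1]
r4 m[rain→φ0] = [8, 6, 8, 9]
r4 m[rain→φ1] = [7, 9, 9, 4]
fixed point reached at round 4
traceback from fog: (fog=2, ice=0, rain=2), score=72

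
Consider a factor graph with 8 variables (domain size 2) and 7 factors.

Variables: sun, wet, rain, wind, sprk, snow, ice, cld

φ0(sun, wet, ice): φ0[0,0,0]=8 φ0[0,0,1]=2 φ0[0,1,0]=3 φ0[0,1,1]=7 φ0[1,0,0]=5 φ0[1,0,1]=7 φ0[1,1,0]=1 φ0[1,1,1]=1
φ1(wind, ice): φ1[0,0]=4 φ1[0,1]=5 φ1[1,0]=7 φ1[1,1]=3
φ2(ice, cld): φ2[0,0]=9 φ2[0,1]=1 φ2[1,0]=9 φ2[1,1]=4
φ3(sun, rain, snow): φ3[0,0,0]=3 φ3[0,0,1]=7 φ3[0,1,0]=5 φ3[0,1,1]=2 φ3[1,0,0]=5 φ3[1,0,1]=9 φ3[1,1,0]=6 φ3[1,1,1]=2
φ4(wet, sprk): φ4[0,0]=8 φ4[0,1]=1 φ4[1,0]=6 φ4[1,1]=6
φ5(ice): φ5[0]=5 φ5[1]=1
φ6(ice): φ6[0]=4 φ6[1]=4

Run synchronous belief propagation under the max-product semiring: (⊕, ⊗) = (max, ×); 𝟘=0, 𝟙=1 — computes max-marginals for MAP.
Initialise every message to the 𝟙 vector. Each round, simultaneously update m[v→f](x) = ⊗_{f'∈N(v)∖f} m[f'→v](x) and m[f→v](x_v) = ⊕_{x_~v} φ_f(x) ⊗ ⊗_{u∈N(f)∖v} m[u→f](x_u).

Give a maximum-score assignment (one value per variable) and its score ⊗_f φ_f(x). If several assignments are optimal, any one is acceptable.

assignment: (sun=0, wet=0, rain=0, wind=1, sprk=0, snow=1, ice=0, cld=0); score = 564480

init: all messages = 𝟙 over 2 values
r1 m[φ0→sun] = [8, 7]
r1 m[φ0→wet] = [8, 7]
r1 m[φ0→ice] = [8, 7]
r1 m[φ1→wind] = [5, 7]
r1 m[φ1→ice] = [7, 5]
r1 m[φ2→ice] = [9, 9]
r1 m[φ2→cld] = [9, 4]
r1 m[φ3→sun] = [7, 9]
r1 m[φ3→rain] = [9, 6]
r1 m[φ3→snow] = [6, 9]
r1 m[φ4→wet] = [8, 6]
r1 m[φ4→sprk] = [8, 6]
r1 m[φ5→ice] = [5, 1]
r1 m[φ6→ice] = [4, 4]
r1 m[sun→φ0] = [1, 1]
r1 m[sun→φ3] = [1, 1]
r1 m[wet→φ0] = [1, 1]
r1 m[wet→φ4] = [1, 1]
r1 m[rain→φ3] = [1, 1]
r1 m[wind→φ1] = [1, 1]
r1 m[sprk→φ4] = [1, 1]
r1 m[snow→φ3] = [1, 1]
r1 m[ice→φ0] = [1, 1]
r1 m[ice→φ1] = [1, 1]
r1 m[ice→φ2] = [1, 1]
r1 m[ice→φ5] = [1, 1]
r1 m[ice→φ6] = [1, 1]
r1 m[cld→φ2] = [1, 1]
r2 m[φ0→sun] = [8, 7]
r2 m[φ0→wet] = [8, 7]
r2 m[φ0→ice] = [8, 7]
r2 m[φ1→wind] = [5, 7]
r2 m[φ1→ice] = [7, 5]
r2 m[φ2→ice] = [9, 9]
r2 m[φ2→cld] = [9, 4]
r2 m[φ3→sun] = [7, 9]
r2 m[φ3→rain] = [9, 6]
r2 m[φ3→snow] = [6, 9]
r2 m[φ4→wet] = [8, 6]
r2 m[φ4→sprk] = [8, 6]
r2 m[φ5→ice] = [5, 1]
r2 m[φ6→ice] = [4, 4]
r2 m[sun→φ0] = [7, 9]
r2 m[sun→φ3] = [8, 7]
r2 m[wet→φ0] = [8, 6]
r2 m[wet→φ4] = [8, 7]
r2 m[rain→φ3] = [1, 1]
r2 m[wind→φ1] = [1, 1]
r2 m[sprk→φ4] = [1, 1]
r2 m[snow→φ3] = [1, 1]
r2 m[ice→φ0] = [1260, 180]
r2 m[ice→φ1] = [1440, 252]
r2 m[ice→φ2] = [1120, 140]
r2 m[ice→φ5] = [2016, 1260]
r2 m[ice→φ6] = [2520, 315]
r2 m[cld→φ2] = [1, 1]
r3 m[φ0→sun] = [80640, 50400]
r3 m[φ0→wet] = [70560, 26460]
r3 m[φ0→ice] = [448, 504]
r3 m[φ1→wind] = [5760, 10080]
r3 m[φ1→ice] = [7, 5]
r3 m[φ2→ice] = [9, 9]
r3 m[φ2→cld] = [10080, 1120]
r3 m[φ3→sun] = [7, 9]
r3 m[φ3→rain] = [63, 42]
r3 m[φ3→snow] = [42, 63]
r3 m[φ4→wet] = [8, 6]
r3 m[φ4→sprk] = [64, 42]
r3 m[φ5→ice] = [5, 1]
r3 m[φ6→ice] = [4, 4]
r3 m[sun→φ0] = [7, 9]
r3 m[sun→φ3] = [8, 7]
r3 m[wet→φ0] = [8, 6]
r3 m[wet→φ4] = [8, 7]
r3 m[rain→φ3] = [1, 1]
r3 m[wind→φ1] = [1, 1]
r3 m[sprk→φ4] = [1, 1]
r3 m[snow→φ3] = [1, 1]
r3 m[ice→φ0] = [1260, 180]
r3 m[ice→φ1] = [1440, 252]
r3 m[ice→φ2] = [1120, 140]
r3 m[ice→φ5] = [2016, 1260]
r3 m[ice→φ6] = [2520, 315]
r3 m[cld→φ2] = [1, 1]
r4 m[φ0→sun] = [80640, 50400]
r4 m[φ0→wet] = [70560, 26460]
r4 m[φ0→ice] = [448, 504]
r4 m[φ1→wind] = [5760, 10080]
r4 m[φ1→ice] = [7, 5]
r4 m[φ2→ice] = [9, 9]
r4 m[φ2→cld] = [10080, 1120]
r4 m[φ3→sun] = [7, 9]
r4 m[φ3→rain] = [63, 42]
r4 m[φ3→snow] = [42, 63]
r4 m[φ4→wet] = [8, 6]
r4 m[φ4→sprk] = [64, 42]
r4 m[φ5→ice] = [5, 1]
r4 m[φ6→ice] = [4, 4]
r4 m[sun→φ0] = [7, 9]
r4 m[sun→φ3] = [80640, 50400]
r4 m[wet→φ0] = [8, 6]
r4 m[wet→φ4] = [70560, 26460]
r4 m[rain→φ3] = [1, 1]
r4 m[wind→φ1] = [1, 1]
r4 m[sprk→φ4] = [1, 1]
r4 m[snow→φ3] = [1, 1]
r4 m[ice→φ0] = [1260, 180]
r4 m[ice→φ1] = [80640, 18144]
r4 m[ice→φ2] = [62720, 10080]
r4 m[ice→φ5] = [112896, 90720]
r4 m[ice→φ6] = [141120, 22680]
r4 m[cld→φ2] = [1, 1]
r5 m[φ0→sun] = [80640, 50400]
r5 m[φ0→wet] = [70560, 26460]
r5 m[φ0→ice] = [448, 504]
r5 m[φ1→wind] = [322560, 564480]
r5 m[φ1→ice] = [7, 5]
r5 m[φ2→ice] = [9, 9]
r5 m[φ2→cld] = [564480, 62720]
r5 m[φ3→sun] = [7, 9]
r5 m[φ3→rain] = [564480, 403200]
r5 m[φ3→snow] = [403200, 564480]
r5 m[φ4→wet] = [8, 6]
r5 m[φ4→sprk] = [564480, 158760]
r5 m[φ5→ice] = [5, 1]
r5 m[φ6→ice] = [4, 4]
r5 m[sun→φ0] = [7, 9]
r5 m[sun→φ3] = [80640, 50400]
r5 m[wet→φ0] = [8, 6]
r5 m[wet→φ4] = [70560, 26460]
r5 m[rain→φ3] = [1, 1]
r5 m[wind→φ1] = [1, 1]
r5 m[sprk→φ4] = [1, 1]
r5 m[snow→φ3] = [1, 1]
r5 m[ice→φ0] = [1260, 180]
r5 m[ice→φ1] = [80640, 18144]
r5 m[ice→φ2] = [62720, 10080]
r5 m[ice→φ5] = [112896, 90720]
r5 m[ice→φ6] = [141120, 22680]
r5 m[cld→φ2] = [1, 1]
r6 m[φ0→sun] = [80640, 50400]
r6 m[φ0→wet] = [70560, 26460]
r6 m[φ0→ice] = [448, 504]
r6 m[φ1→wind] = [322560, 564480]
r6 m[φ1→ice] = [7, 5]
r6 m[φ2→ice] = [9, 9]
r6 m[φ2→cld] = [564480, 62720]
r6 m[φ3→sun] = [7, 9]
r6 m[φ3→rain] = [564480, 403200]
r6 m[φ3→snow] = [403200, 564480]
r6 m[φ4→wet] = [8, 6]
r6 m[φ4→sprk] = [564480, 158760]
r6 m[φ5→ice] = [5, 1]
r6 m[φ6→ice] = [4, 4]
r6 m[sun→φ0] = [7, 9]
r6 m[sun→φ3] = [80640, 50400]
r6 m[wet→φ0] = [8, 6]
r6 m[wet→φ4] = [70560, 26460]
r6 m[rain→φ3] = [1, 1]
r6 m[wind→φ1] = [1, 1]
r6 m[sprk→φ4] = [1, 1]
r6 m[snow→φ3] = [1, 1]
r6 m[ice→φ0] = [1260, 180]
r6 m[ice→φ1] = [80640, 18144]
r6 m[ice→φ2] = [62720, 10080]
r6 m[ice→φ5] = [112896, 90720]
r6 m[ice→φ6] = [141120, 22680]
r6 m[cld→φ2] = [1, 1]
fixed point reached at round 6
traceback from sun: (sun=0, wet=0, rain=0, wind=1, sprk=0, snow=1, ice=0, cld=0), score=564480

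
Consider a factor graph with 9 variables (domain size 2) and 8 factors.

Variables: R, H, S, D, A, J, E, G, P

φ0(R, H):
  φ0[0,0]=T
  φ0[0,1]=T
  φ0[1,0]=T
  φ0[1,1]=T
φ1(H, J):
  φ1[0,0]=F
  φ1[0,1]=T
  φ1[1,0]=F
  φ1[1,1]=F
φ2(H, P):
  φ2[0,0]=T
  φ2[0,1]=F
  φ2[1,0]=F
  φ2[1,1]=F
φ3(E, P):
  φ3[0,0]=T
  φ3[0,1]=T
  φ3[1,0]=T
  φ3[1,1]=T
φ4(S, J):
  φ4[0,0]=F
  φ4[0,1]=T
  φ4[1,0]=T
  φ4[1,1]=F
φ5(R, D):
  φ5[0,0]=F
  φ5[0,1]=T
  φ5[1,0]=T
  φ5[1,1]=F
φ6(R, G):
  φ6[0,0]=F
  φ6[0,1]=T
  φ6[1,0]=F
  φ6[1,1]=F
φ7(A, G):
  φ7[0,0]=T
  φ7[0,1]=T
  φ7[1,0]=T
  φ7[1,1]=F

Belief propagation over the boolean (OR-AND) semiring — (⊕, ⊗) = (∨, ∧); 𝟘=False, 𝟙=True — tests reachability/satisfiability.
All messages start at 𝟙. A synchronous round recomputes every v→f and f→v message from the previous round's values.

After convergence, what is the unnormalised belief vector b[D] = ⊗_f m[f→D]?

init: all messages = 𝟙 over 2 values
r1 m[φ0→R] = [T, T]
r1 m[φ0→H] = [T, T]
r1 m[φ1→H] = [T, F]
r1 m[φ1→J] = [F, T]
r1 m[φ2→H] = [T, F]
r1 m[φ2→P] = [T, F]
r1 m[φ3→E] = [T, T]
r1 m[φ3→P] = [T, T]
r1 m[φ4→S] = [T, T]
r1 m[φ4→J] = [T, T]
r1 m[φ5→R] = [T, T]
r1 m[φ5→D] = [T, T]
r1 m[φ6→R] = [T, F]
r1 m[φ6→G] = [F, T]
r1 m[φ7→A] = [T, T]
r1 m[φ7→G] = [T, T]
r1 m[R→φ0] = [T, T]
r1 m[R→φ5] = [T, T]
r1 m[R→φ6] = [T, T]
r1 m[H→φ0] = [T, T]
r1 m[H→φ1] = [T, T]
r1 m[H→φ2] = [T, T]
r1 m[S→φ4] = [T, T]
r1 m[D→φ5] = [T, T]
r1 m[A→φ7] = [T, T]
r1 m[J→φ1] = [T, T]
r1 m[J→φ4] = [T, T]
r1 m[E→φ3] = [T, T]
r1 m[G→φ6] = [T, T]
r1 m[G→φ7] = [T, T]
r1 m[P→φ2] = [T, T]
r1 m[P→φ3] = [T, T]
r2 m[φ0→R] = [T, T]
r2 m[φ0→H] = [T, T]
r2 m[φ1→H] = [T, F]
r2 m[φ1→J] = [F, T]
r2 m[φ2→H] = [T, F]
r2 m[φ2→P] = [T, F]
r2 m[φ3→E] = [T, T]
r2 m[φ3→P] = [T, T]
r2 m[φ4→S] = [T, T]
r2 m[φ4→J] = [T, T]
r2 m[φ5→R] = [T, T]
r2 m[φ5→D] = [T, T]
r2 m[φ6→R] = [T, F]
r2 m[φ6→G] = [F, T]
r2 m[φ7→A] = [T, T]
r2 m[φ7→G] = [T, T]
r2 m[R→φ0] = [T, F]
r2 m[R→φ5] = [T, F]
r2 m[R→φ6] = [T, T]
r2 m[H→φ0] = [T, F]
r2 m[H→φ1] = [T, F]
r2 m[H→φ2] = [T, F]
r2 m[S→φ4] = [T, T]
r2 m[D→φ5] = [T, T]
r2 m[A→φ7] = [T, T]
r2 m[J→φ1] = [T, T]
r2 m[J→φ4] = [F, T]
r2 m[E→φ3] = [T, T]
r2 m[G→φ6] = [T, T]
r2 m[G→φ7] = [F, T]
r2 m[P→φ2] = [T, T]
r2 m[P→φ3] = [T, F]
r3 m[φ0→R] = [T, T]
r3 m[φ0→H] = [T, T]
r3 m[φ1→H] = [T, F]
r3 m[φ1→J] = [F, T]
r3 m[φ2→H] = [T, F]
r3 m[φ2→P] = [T, F]
r3 m[φ3→E] = [T, T]
r3 m[φ3→P] = [T, T]
r3 m[φ4→S] = [T, F]
r3 m[φ4→J] = [T, T]
r3 m[φ5→R] = [T, T]
r3 m[φ5→D] = [F, T]
r3 m[φ6→R] = [T, F]
r3 m[φ6→G] = [F, T]
r3 m[φ7→A] = [T, F]
r3 m[φ7→G] = [T, T]
r3 m[R→φ0] = [T, F]
r3 m[R→φ5] = [T, F]
r3 m[R→φ6] = [T, T]
r3 m[H→φ0] = [T, F]
r3 m[H→φ1] = [T, F]
r3 m[H→φ2] = [T, F]
r3 m[S→φ4] = [T, T]
r3 m[D→φ5] = [T, T]
r3 m[A→φ7] = [T, T]
r3 m[J→φ1] = [T, T]
r3 m[J→φ4] = [F, T]
r3 m[E→φ3] = [T, T]
r3 m[G→φ6] = [T, T]
r3 m[G→φ7] = [F, T]
r3 m[P→φ2] = [T, T]
r3 m[P→φ3] = [T, F]
r4 m[φ0→R] = [T, T]
r4 m[φ0→H] = [T, T]
r4 m[φ1→H] = [T, F]
r4 m[φ1→J] = [F, T]
r4 m[φ2→H] = [T, F]
r4 m[φ2→P] = [T, F]
r4 m[φ3→E] = [T, T]
r4 m[φ3→P] = [T, T]
r4 m[φ4→S] = [T, F]
r4 m[φ4→J] = [T, T]
r4 m[φ5→R] = [T, T]
r4 m[φ5→D] = [F, T]
r4 m[φ6→R] = [T, F]
r4 m[φ6→G] = [F, T]
r4 m[φ7→A] = [T, F]
r4 m[φ7→G] = [T, T]
r4 m[R→φ0] = [T, F]
r4 m[R→φ5] = [T, F]
r4 m[R→φ6] = [T, T]
r4 m[H→φ0] = [T, F]
r4 m[H→φ1] = [T, F]
r4 m[H→φ2] = [T, F]
r4 m[S→φ4] = [T, T]
r4 m[D→φ5] = [T, T]
r4 m[A→φ7] = [T, T]
r4 m[J→φ1] = [T, T]
r4 m[J→φ4] = [F, T]
r4 m[E→φ3] = [T, T]
r4 m[G→φ6] = [T, T]
r4 m[G→φ7] = [F, T]
r4 m[P→φ2] = [T, T]
r4 m[P→φ3] = [T, F]
fixed point reached at round 4
b[D] = ⊗ incoming = [F, T]

b[D] = [F, T]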